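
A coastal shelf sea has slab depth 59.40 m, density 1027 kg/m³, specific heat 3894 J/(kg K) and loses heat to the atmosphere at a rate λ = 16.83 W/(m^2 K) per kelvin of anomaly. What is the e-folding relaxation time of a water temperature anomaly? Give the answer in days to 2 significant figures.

Areal heat capacity C = ρ c_p D = 1027 × 3894 × 59.40 = 2.38×10^8 J/(m²·K).
Relaxation time τ = C / λ = 2.38×10^8 / 16.83 = 1.41×10^7 s.
In days: 1.41×10^7 s / (86400 s/day) = 163 days.

160 days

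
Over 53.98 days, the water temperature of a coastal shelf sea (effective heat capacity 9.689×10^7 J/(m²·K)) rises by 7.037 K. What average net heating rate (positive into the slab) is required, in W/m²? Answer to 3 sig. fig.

146

Areal heat capacity C = 9.689×10^7 J/(m²·K) (given).
Required heat per unit area: Q = C ΔT = 9.69×10^7 × 7.037 = 6.82×10^8 J/m².
Flux F = Q / Δt = 6.82×10^8 / 4.66×10^6 s = 146 W/m².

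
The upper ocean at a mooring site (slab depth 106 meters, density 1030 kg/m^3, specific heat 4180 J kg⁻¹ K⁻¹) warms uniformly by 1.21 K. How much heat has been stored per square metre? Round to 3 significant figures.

Areal heat capacity C = ρ c_p D = 1030 × 4180 × 106 = 4.56×10^8 J/(m^2 K).
ΔQ = C ΔT = 4.56×10^8 × 1.21 = 5.52×10^8 J/m².

5.52×10^8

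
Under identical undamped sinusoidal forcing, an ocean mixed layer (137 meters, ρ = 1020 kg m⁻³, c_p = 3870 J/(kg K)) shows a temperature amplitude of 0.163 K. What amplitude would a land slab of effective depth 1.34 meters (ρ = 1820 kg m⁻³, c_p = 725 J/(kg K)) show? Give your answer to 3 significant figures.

C_ocean = 5.41×10^8 J/(m²·K); C_land = 1.77×10^6 J/(m²·K).
A ∝ 1/C ⇒ A_land = A_ocean × C_ocean/C_land = 0.163 × 306 = 49.9 K.

49.9 K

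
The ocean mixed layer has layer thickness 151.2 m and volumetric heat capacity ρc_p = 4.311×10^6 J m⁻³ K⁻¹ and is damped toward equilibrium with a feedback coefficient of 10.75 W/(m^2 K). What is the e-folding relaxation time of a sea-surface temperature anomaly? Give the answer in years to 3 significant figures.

Areal heat capacity C = ρc_p × D = 4.311×10^6 × 151.2 = 6.52×10^8 J/(m^2 K).
Relaxation time τ = C / λ = 6.52×10^8 / 10.75 = 6.06×10^7 s.
In years: 6.06×10^7 s / (3.156×10^7 s/year) = 1.92 years.

1.92 years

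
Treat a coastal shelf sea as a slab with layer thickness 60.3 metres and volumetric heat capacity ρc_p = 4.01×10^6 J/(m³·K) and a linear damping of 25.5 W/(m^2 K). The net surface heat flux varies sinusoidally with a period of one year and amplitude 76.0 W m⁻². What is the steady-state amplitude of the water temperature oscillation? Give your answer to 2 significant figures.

1.4 K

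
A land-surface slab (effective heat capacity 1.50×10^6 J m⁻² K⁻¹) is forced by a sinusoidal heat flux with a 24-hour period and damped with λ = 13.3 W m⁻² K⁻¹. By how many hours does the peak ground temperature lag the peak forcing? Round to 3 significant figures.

5.54 hours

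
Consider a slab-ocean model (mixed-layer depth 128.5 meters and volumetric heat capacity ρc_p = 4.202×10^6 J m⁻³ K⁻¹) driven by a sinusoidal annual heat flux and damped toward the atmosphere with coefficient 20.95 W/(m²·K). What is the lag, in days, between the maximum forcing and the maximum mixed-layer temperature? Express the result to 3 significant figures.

Areal heat capacity C = ρc_p × D = 4.202×10^6 × 128.5 = 5.40×10^8 J/(m^2 K).
ω = 2π / 3.15×10^7 s = 1.99×10^-7 s⁻¹.
Phase lag φ = arctan(Cω/λ) = arctan(108/20.95) = 1.38 rad.
Time lag = φ / ω = 1.38 / 1.99×10^-7 = 6.92×10^6 s = 80.1 days.

80.1 days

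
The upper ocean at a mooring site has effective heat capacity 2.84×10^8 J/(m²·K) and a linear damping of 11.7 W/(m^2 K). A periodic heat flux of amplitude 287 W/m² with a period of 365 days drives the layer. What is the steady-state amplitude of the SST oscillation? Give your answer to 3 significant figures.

Areal heat capacity C = 2.84×10^8 J/(m²·K) (given).
Angular frequency ω = 2π / T = 2π / 3.15×10^7 s = 1.99×10^-7 s⁻¹.
√((Cω)² + λ²) = √((56.6)² + 11.7²) = 57.8 W/(m²·K).
Amplitude A = F₀ / √((Cω)²+λ²) = 287 / 57.8 = 4.97 K.

4.97 K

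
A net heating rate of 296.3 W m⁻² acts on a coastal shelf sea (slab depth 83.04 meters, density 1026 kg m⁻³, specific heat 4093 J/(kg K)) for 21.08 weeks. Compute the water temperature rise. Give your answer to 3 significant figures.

Areal heat capacity C = ρ c_p D = 1026 × 4093 × 83.04 = 3.49×10^8 J/(m^2 K).
Net heat input Q = F Δt = 296.3 × (21.08 weeks × 6.048×10^5 s/week) = 3.78×10^9 J/m².
ΔT = Q / C = 3.78×10^9 / 3.49×10^8 = 10.8 K.

10.8 K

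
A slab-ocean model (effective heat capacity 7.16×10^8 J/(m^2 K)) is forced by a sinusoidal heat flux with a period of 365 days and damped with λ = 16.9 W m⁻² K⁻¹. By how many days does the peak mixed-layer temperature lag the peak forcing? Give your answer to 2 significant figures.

84 days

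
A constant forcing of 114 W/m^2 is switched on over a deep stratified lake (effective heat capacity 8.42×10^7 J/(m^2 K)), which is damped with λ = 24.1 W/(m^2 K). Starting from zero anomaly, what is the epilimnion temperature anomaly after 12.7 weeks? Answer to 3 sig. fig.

Areal heat capacity C = 8.42×10^7 J/(m^2 K) (given).
τ = C / λ = 8.42×10^7 / 24.1 = 3.49×10^6 s.
Equilibrium anomaly ΔT_eq = F / λ = 114 / 24.1 = 4.73 K.
t = 12.7 weeks = 7.68×10^6 s, so t/τ = 2.20.
ΔT(t) = ΔT_eq (1 − e^(−t/τ)) = 4.73 × (1 − e^−2.20) = 4.21 K.

4.21 K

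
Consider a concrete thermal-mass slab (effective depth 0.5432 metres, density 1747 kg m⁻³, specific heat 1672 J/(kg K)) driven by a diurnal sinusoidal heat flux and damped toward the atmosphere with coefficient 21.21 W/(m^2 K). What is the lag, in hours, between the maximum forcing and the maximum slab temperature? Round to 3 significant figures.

Areal heat capacity C = ρ c_p D = 1747 × 1672 × 0.5432 = 1.59×10^6 J/(m^2 K).
ω = 2π / 86400 s = 7.27×10^-5 s⁻¹.
Phase lag φ = arctan(Cω/λ) = arctan(115/21.21) = 1.39 rad.
Time lag = φ / ω = 1.39 / 7.27×10^-5 = 19100 s = 5.31 hours.

5.31 hours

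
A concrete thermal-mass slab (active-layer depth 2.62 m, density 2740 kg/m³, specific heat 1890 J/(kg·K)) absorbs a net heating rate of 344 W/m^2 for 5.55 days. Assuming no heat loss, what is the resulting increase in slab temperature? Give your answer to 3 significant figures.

Areal heat capacity C = ρ c_p D = 2740 × 1890 × 2.62 = 1.36×10^7 J m⁻² K⁻¹.
Net heat input Q = F Δt = 344 × (5.55 days × 86400 s/day) = 1.65×10^8 J/m².
ΔT = Q / C = 1.65×10^8 / 1.36×10^7 = 12.2 K.

12.2 K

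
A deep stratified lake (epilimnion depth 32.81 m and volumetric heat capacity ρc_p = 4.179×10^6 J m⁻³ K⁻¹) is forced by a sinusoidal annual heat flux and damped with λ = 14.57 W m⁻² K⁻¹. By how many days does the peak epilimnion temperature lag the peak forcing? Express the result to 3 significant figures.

62.8 days

Areal heat capacity C = ρc_p × D = 4.179×10^6 × 32.81 = 1.37×10^8 J/(m^2 K).
ω = 2π / 3.15×10^7 s = 1.99×10^-7 s⁻¹.
Phase lag φ = arctan(Cω/λ) = arctan(27.3/14.57) = 1.08 rad.
Time lag = φ / ω = 1.08 / 1.99×10^-7 = 5.42×10^6 s = 62.8 days.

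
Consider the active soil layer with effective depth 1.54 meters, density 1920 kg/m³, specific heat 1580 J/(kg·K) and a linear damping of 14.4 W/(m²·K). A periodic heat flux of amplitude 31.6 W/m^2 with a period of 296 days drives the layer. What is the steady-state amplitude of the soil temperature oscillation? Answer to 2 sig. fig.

2.2 K

Areal heat capacity C = ρ c_p D = 1920 × 1580 × 1.54 = 4.67×10^6 J/(m^2 K).
Angular frequency ω = 2π / T = 2π / 2.56×10^7 s = 2.46×10^-7 s⁻¹.
√((Cω)² + λ²) = √((1.15)² + 14.4²) = 14.4 W/(m²·K).
Amplitude A = F₀ / √((Cω)²+λ²) = 31.6 / 14.4 = 2.19 K.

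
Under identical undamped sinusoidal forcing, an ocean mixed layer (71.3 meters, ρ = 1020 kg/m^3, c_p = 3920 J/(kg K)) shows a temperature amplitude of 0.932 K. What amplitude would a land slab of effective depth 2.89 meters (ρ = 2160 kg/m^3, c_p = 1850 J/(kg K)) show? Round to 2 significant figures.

C_ocean = 2.85×10^8 J/(m²·K); C_land = 1.15×10^7 J/(m²·K).
A ∝ 1/C ⇒ A_land = A_ocean × C_ocean/C_land = 0.932 × 24.7 = 23.0 K.

23 K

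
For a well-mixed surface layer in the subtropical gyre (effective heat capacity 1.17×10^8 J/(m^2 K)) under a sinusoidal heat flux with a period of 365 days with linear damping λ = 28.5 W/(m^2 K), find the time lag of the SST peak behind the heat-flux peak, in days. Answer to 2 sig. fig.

40 days

Areal heat capacity C = 1.17×10^8 J/(m^2 K) (given).
ω = 2π / 3.15×10^7 s = 1.99×10^-7 s⁻¹.
Phase lag φ = arctan(Cω/λ) = arctan(23.3/28.5) = 0.686 rad.
Time lag = φ / ω = 0.686 / 1.99×10^-7 = 3.44×10^6 s = 39.8 days.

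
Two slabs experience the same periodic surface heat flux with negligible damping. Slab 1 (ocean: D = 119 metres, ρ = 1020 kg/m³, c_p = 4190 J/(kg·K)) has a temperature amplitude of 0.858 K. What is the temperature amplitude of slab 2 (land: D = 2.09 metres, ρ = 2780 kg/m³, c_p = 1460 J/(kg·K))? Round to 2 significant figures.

51 K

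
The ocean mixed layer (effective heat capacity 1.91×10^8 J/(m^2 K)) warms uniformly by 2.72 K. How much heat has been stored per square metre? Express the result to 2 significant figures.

5.2×10^8

Areal heat capacity C = 1.91×10^8 J/(m^2 K) (given).
ΔQ = C ΔT = 1.91×10^8 × 2.72 = 5.20×10^8 J/m².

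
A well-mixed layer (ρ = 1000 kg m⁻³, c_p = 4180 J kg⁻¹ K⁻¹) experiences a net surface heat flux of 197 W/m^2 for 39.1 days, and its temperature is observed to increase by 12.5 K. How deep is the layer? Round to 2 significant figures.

Heat input Q = F Δt = 197 × 3.38×10^6 s = 6.66×10^8 J/m².
Required areal heat capacity C = Q / ΔT = 5.32×10^7 J/(m²·K).
Depth D = C / (ρ c_p) = 5.32×10^7 / (1000 × 4180) = 12.7 m.

13 m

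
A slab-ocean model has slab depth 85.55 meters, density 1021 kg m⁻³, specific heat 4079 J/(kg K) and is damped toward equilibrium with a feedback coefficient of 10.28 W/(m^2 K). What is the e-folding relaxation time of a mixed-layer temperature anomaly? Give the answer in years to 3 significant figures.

1.10 years

Areal heat capacity C = ρ c_p D = 1021 × 4079 × 85.55 = 3.56×10^8 J/(m^2 K).
Relaxation time τ = C / λ = 3.56×10^8 / 10.28 = 3.47×10^7 s.
In years: 3.47×10^7 s / (3.156×10^7 s/year) = 1.10 years.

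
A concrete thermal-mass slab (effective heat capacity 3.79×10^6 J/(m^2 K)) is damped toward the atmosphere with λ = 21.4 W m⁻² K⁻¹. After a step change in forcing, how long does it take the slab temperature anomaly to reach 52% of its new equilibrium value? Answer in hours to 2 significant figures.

Areal heat capacity C = 3.79×10^6 J/(m^2 K) (given).
τ = C / λ = 3.79×10^6 / 21.4 = 1.77×10^5 s.
Fraction reached: 1 − e^(−t/τ) = 0.52 ⇒ t = −τ ln(1 − 0.52) = τ × 0.734.
t = 1.30×10^5 s = 36.1 hours.

36 hours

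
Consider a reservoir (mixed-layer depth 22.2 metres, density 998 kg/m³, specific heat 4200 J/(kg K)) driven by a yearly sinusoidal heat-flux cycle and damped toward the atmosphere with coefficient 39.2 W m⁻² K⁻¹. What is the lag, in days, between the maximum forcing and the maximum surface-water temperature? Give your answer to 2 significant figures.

Areal heat capacity C = ρ c_p D = 998 × 4200 × 22.2 = 9.31×10^7 J/(m²·K).
ω = 2π / 3.15×10^7 s = 1.99×10^-7 s⁻¹.
Phase lag φ = arctan(Cω/λ) = arctan(18.5/39.2) = 0.442 rad.
Time lag = φ / ω = 0.442 / 1.99×10^-7 = 2.22×10^6 s = 25.7 days.

26 days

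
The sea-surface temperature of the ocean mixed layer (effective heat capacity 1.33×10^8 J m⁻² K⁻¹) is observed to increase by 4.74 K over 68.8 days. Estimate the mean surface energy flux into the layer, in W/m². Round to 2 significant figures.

Areal heat capacity C = 1.33×10^8 J m⁻² K⁻¹ (given).
Required heat per unit area: Q = C ΔT = 1.33×10^8 × 4.74 = 6.30×10^8 J/m².
Flux F = Q / Δt = 6.30×10^8 / 5.94×10^6 s = 106 W/m².

110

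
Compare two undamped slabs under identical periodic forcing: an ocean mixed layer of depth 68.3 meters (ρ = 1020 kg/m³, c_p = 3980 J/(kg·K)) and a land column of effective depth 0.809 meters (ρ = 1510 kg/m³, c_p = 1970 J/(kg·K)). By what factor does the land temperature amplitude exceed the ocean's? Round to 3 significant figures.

115

C_ocean = 1020 × 3980 × 68.3 = 2.77×10^8 J/(m²·K).
C_land = 1510 × 1970 × 0.809 = 2.41×10^6 J/(m²·K).
Undamped amplitude ∝ 1/C, so A_land/A_ocean = C_ocean/C_land = 115.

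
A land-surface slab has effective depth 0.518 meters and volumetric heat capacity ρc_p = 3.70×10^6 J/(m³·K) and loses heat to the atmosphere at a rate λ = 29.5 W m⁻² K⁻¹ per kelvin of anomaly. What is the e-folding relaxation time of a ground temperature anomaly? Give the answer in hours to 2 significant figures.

Areal heat capacity C = ρc_p × D = 3.70×10^6 × 0.518 = 1.92×10^6 J/(m^2 K).
Relaxation time τ = C / λ = 1.92×10^6 / 29.5 = 65000 s.
In hours: 65000 s / (3600 s/hour) = 18.0 hours.

18 hours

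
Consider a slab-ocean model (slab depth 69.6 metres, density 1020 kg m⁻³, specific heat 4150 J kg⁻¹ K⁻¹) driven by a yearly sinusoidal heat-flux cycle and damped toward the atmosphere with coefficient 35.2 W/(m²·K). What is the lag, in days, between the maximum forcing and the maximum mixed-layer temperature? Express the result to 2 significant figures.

60 days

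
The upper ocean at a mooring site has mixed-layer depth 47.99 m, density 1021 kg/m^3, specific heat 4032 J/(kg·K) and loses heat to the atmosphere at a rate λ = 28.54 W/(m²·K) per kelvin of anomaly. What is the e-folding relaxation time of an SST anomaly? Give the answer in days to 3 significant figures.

Areal heat capacity C = ρ c_p D = 1021 × 4032 × 47.99 = 1.98×10^8 J/(m^2 K).
Relaxation time τ = C / λ = 1.98×10^8 / 28.54 = 6.92×10^6 s.
In days: 6.92×10^6 s / (86400 s/day) = 80.1 days.

80.1 days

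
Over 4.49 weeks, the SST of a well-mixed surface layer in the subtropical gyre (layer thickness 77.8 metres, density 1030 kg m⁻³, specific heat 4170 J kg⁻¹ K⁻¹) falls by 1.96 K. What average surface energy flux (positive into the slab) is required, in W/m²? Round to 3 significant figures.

Areal heat capacity C = ρ c_p D = 1030 × 4170 × 77.8 = 3.34×10^8 J/(m²·K).
Required heat per unit area: Q = C ΔT = 3.34×10^8 × -1.96 = -6.55×10^8 J/m².
Flux F = Q / Δt = -6.55×10^8 / 2.72×10^6 s = -241 W/m².

-241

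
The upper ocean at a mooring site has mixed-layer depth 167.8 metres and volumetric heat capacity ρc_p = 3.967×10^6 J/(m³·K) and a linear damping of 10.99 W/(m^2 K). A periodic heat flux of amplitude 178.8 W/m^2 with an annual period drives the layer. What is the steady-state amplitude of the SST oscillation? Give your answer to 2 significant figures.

Areal heat capacity C = ρc_p × D = 3.967×10^6 × 167.8 = 6.66×10^8 J/(m²·K).
Angular frequency ω = 2π / T = 2π / 3.15×10^7 s = 1.99×10^-7 s⁻¹.
√((Cω)² + λ²) = √((133)² + 10.99²) = 133 W/(m²·K).
Amplitude A = F₀ / √((Cω)²+λ²) = 178.8 / 133 = 1.34 K.

1.3 K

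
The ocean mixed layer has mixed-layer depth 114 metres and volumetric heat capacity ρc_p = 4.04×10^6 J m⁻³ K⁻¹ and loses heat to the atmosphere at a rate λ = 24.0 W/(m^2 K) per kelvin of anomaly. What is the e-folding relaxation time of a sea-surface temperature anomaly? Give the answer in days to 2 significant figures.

220 days

Areal heat capacity C = ρc_p × D = 4.04×10^6 × 114 = 4.61×10^8 J/(m^2 K).
Relaxation time τ = C / λ = 4.61×10^8 / 24.0 = 1.92×10^7 s.
In days: 1.92×10^7 s / (86400 s/day) = 222 days.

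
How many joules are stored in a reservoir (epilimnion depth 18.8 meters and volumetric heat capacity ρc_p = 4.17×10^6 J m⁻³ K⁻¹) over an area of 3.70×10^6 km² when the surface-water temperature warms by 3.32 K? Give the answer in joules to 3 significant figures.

Areal heat capacity C = ρc_p × D = 4.17×10^6 × 18.8 = 7.84×10^7 J m⁻² K⁻¹.
Heat per unit area: q = C ΔT = 7.84×10^7 × 3.32 = 2.60×10^8 J/m².
Total heat: Q = q × A = 2.60×10^8 × (3.70×10^6 × 10⁶ m²) = 9.63×10^20 J.

9.63×10^20 J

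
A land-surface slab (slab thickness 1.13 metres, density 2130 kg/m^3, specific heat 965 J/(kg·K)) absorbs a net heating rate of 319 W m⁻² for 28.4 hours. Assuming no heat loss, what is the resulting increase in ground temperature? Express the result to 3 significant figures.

14.0 K

Areal heat capacity C = ρ c_p D = 2130 × 965 × 1.13 = 2.32×10^6 J/(m^2 K).
Net heat input Q = F Δt = 319 × (28.4 hours × 3600 s/hour) = 3.26×10^7 J/m².
ΔT = Q / C = 3.26×10^7 / 2.32×10^6 = 14.0 K.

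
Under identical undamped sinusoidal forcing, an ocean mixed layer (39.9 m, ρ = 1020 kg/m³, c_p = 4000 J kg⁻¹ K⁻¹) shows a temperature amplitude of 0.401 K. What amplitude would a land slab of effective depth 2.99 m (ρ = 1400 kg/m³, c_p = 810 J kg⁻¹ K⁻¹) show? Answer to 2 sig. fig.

C_ocean = 1.63×10^8 J/(m²·K); C_land = 3.39×10^6 J/(m²·K).
A ∝ 1/C ⇒ A_land = A_ocean × C_ocean/C_land = 0.401 × 48.0 = 19.3 K.

19 K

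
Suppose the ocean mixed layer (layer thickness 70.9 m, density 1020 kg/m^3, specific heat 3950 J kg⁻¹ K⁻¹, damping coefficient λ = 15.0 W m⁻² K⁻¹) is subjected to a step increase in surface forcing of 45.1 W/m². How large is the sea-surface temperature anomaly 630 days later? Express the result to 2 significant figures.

Areal heat capacity C = ρ c_p D = 1020 × 3950 × 70.9 = 2.86×10^8 J/(m²·K).
τ = C / λ = 2.86×10^8 / 15.0 = 1.90×10^7 s.
Equilibrium anomaly ΔT_eq = F / λ = 45.1 / 15.0 = 3.01 K.
t = 630 days = 5.44×10^7 s, so t/τ = 2.86.
ΔT(t) = ΔT_eq (1 − e^(−t/τ)) = 3.01 × (1 − e^−2.86) = 2.83 K.

2.8 K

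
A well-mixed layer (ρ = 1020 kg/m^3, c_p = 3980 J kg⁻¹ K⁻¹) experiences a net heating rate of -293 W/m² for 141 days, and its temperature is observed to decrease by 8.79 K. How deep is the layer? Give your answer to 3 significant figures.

Heat input Q = F Δt = -293 × 1.22×10^7 s = -3.57×10^9 J/m².
Required areal heat capacity C = Q / ΔT = 4.06×10^8 J/(m²·K).
Depth D = C / (ρ c_p) = 4.06×10^8 / (1020 × 3980) = 100 m.

100 m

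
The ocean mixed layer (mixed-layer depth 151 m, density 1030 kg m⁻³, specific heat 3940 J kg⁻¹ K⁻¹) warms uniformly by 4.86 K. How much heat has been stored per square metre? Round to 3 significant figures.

Areal heat capacity C = ρ c_p D = 1030 × 3940 × 151 = 6.13×10^8 J/(m^2 K).
ΔQ = C ΔT = 6.13×10^8 × 4.86 = 2.98×10^9 J/m².

2.98×10^9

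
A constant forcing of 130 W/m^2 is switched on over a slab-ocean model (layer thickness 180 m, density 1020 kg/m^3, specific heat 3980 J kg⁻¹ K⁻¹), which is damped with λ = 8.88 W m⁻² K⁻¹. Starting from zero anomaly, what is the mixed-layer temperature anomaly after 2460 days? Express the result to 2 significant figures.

14 K

Areal heat capacity C = ρ c_p D = 1020 × 3980 × 180 = 7.31×10^8 J/(m^2 K).
τ = C / λ = 7.31×10^8 / 8.88 = 8.23×10^7 s.
Equilibrium anomaly ΔT_eq = F / λ = 130 / 8.88 = 14.6 K.
t = 2460 days = 2.13×10^8 s, so t/τ = 2.58.
ΔT(t) = ΔT_eq (1 − e^(−t/τ)) = 14.6 × (1 − e^−2.58) = 13.5 K.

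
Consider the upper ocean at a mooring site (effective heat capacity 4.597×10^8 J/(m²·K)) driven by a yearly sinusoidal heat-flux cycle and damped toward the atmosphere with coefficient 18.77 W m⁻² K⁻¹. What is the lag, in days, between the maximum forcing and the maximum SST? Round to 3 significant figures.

Areal heat capacity C = 4.597×10^8 J/(m²·K) (given).
ω = 2π / 3.15×10^7 s = 1.99×10^-7 s⁻¹.
Phase lag φ = arctan(Cω/λ) = arctan(91.6/18.77) = 1.37 rad.
Time lag = φ / ω = 1.37 / 1.99×10^-7 = 6.87×10^6 s = 79.5 days.

79.5 days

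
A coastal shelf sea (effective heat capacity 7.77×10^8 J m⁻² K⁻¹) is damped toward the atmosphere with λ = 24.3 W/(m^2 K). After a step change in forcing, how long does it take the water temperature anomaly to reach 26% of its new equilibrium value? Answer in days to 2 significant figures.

Areal heat capacity C = 7.77×10^8 J m⁻² K⁻¹ (given).
τ = C / λ = 7.77×10^8 / 24.3 = 3.20×10^7 s.
Fraction reached: 1 − e^(−t/τ) = 0.26 ⇒ t = −τ ln(1 − 0.26) = τ × 0.301.
t = 9.63×10^6 s = 111 days.

110 days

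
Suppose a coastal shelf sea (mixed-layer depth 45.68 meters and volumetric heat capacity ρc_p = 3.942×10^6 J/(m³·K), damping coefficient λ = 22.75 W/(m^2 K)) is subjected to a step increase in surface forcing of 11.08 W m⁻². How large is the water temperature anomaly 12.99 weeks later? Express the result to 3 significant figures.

0.307 K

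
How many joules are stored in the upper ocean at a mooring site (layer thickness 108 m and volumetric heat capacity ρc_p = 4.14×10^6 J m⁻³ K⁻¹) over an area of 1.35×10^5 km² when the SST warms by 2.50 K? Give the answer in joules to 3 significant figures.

Areal heat capacity C = ρc_p × D = 4.14×10^6 × 108 = 4.47×10^8 J m⁻² K⁻¹.
Heat per unit area: q = C ΔT = 4.47×10^8 × 2.50 = 1.12×10^9 J/m².
Total heat: Q = q × A = 1.12×10^9 × (1.35×10^5 × 10⁶ m²) = 1.51×10^20 J.

1.51×10^20 J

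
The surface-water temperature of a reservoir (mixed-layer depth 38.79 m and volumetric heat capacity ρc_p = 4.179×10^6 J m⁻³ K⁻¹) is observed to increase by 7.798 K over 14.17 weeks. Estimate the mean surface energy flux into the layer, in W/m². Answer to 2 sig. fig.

Areal heat capacity C = ρc_p × D = 4.179×10^6 × 38.79 = 1.62×10^8 J m⁻² K⁻¹.
Required heat per unit area: Q = C ΔT = 1.62×10^8 × 7.798 = 1.26×10^9 J/m².
Flux F = Q / Δt = 1.26×10^9 / 8.57×10^6 s = 148 W/m².

150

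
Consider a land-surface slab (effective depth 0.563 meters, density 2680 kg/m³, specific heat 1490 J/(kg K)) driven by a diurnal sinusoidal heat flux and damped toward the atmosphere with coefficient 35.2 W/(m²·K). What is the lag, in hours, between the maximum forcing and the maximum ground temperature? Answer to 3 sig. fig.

5.19 hours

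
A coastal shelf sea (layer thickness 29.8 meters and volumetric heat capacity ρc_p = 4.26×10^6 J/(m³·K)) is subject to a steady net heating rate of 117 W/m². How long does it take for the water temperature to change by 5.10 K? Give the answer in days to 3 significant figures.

Areal heat capacity C = ρc_p × D = 4.26×10^6 × 29.8 = 1.27×10^8 J/(m²·K).
Time required: Δt = C ΔT / F = 1.27×10^8 × 5.10 / 117 = 5.53×10^6 s.
In days: 5.53×10^6 s / (86400 s/day) = 64.0 days.

64.0 days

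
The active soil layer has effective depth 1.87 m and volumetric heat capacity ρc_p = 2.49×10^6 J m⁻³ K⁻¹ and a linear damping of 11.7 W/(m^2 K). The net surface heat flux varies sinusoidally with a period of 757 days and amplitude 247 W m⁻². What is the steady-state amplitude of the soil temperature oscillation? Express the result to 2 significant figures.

Areal heat capacity C = ρc_p × D = 2.49×10^6 × 1.87 = 4.66×10^6 J/(m²·K).
Angular frequency ω = 2π / T = 2π / 6.54×10^7 s = 9.61×10^-8 s⁻¹.
√((Cω)² + λ²) = √((0.447)² + 11.7²) = 11.7 W/(m²·K).
Amplitude A = F₀ / √((Cω)²+λ²) = 247 / 11.7 = 21.1 K.

21 K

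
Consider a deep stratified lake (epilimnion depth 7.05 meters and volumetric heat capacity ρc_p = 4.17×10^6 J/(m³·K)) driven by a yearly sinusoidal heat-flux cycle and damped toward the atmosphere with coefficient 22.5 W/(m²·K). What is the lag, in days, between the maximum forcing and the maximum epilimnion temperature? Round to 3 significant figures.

Areal heat capacity C = ρc_p × D = 4.17×10^6 × 7.05 = 2.94×10^7 J/(m^2 K).
ω = 2π / 3.15×10^7 s = 1.99×10^-7 s⁻¹.
Phase lag φ = arctan(Cω/λ) = arctan(5.86/22.5) = 0.255 rad.
Time lag = φ / ω = 0.255 / 1.99×10^-7 = 1.28×10^6 s = 14.8 days.

14.8 days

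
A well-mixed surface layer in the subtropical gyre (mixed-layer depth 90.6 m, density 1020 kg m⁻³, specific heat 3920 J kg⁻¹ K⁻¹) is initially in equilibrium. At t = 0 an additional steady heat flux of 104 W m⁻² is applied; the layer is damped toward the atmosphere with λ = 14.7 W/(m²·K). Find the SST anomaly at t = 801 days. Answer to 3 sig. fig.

Areal heat capacity C = ρ c_p D = 1020 × 3920 × 90.6 = 3.62×10^8 J m⁻² K⁻¹.
τ = C / λ = 3.62×10^8 / 14.7 = 2.46×10^7 s.
Equilibrium anomaly ΔT_eq = F / λ = 104 / 14.7 = 7.07 K.
t = 801 days = 6.92×10^7 s, so t/τ = 2.81.
ΔT(t) = ΔT_eq (1 − e^(−t/τ)) = 7.07 × (1 − e^−2.81) = 6.65 K.

6.65 K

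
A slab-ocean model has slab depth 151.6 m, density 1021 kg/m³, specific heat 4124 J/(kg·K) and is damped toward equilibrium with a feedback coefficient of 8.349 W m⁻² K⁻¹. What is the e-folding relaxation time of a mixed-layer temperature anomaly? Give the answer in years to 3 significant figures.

Areal heat capacity C = ρ c_p D = 1021 × 4124 × 151.6 = 6.38×10^8 J m⁻² K⁻¹.
Relaxation time τ = C / λ = 6.38×10^8 / 8.349 = 7.65×10^7 s.
In years: 7.65×10^7 s / (3.156×10^7 s/year) = 2.42 years.

2.42 years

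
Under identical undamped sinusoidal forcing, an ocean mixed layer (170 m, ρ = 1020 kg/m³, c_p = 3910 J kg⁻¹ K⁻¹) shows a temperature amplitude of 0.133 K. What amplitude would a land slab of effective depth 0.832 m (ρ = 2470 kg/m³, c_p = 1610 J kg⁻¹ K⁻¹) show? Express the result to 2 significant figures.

27 K

C_ocean = 6.78×10^8 J/(m²·K); C_land = 3.31×10^6 J/(m²·K).
A ∝ 1/C ⇒ A_land = A_ocean × C_ocean/C_land = 0.133 × 205 = 27.3 K.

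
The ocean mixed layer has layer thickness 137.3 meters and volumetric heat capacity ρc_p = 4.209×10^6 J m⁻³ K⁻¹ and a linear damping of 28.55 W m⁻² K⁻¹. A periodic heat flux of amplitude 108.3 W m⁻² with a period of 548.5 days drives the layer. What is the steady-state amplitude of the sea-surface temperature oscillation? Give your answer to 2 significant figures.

1.3 K

Areal heat capacity C = ρc_p × D = 4.209×10^6 × 137.3 = 5.78×10^8 J/(m^2 K).
Angular frequency ω = 2π / T = 2π / 4.74×10^7 s = 1.33×10^-7 s⁻¹.
√((Cω)² + λ²) = √((76.6)² + 28.55²) = 81.8 W/(m²·K).
Amplitude A = F₀ / √((Cω)²+λ²) = 108.3 / 81.8 = 1.32 K.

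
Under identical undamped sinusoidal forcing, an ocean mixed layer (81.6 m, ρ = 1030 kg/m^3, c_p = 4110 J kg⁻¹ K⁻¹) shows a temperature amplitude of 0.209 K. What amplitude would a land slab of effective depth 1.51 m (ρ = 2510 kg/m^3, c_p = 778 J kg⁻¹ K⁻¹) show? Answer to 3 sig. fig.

24.5 K

C_ocean = 3.45×10^8 J/(m²·K); C_land = 2.95×10^6 J/(m²·K).
A ∝ 1/C ⇒ A_land = A_ocean × C_ocean/C_land = 0.209 × 117 = 24.5 K.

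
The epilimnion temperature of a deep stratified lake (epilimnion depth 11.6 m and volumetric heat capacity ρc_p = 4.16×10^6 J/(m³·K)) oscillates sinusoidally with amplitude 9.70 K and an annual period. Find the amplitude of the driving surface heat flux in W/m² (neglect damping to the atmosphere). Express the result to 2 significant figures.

93

Areal heat capacity C = ρc_p × D = 4.16×10^6 × 11.6 = 4.83×10^7 J m⁻² K⁻¹.
ω = 2π / 3.15×10^7 s = 1.99×10^-7 s⁻¹.
Cω = 4.83×10^7 × 1.99×10^-7 = 9.61 W/(m²·K).
F₀ = A × Cω = 9.70 × 9.61 = 93.3 W/m².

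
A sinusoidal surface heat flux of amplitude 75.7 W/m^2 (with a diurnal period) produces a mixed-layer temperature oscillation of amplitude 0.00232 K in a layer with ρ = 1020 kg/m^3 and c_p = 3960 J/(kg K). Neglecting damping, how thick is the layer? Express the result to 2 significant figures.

ω = 2π / 86400 s = 7.27×10^-5 s⁻¹.
Required C = F₀ / (A ω) = 75.7 / (0.00232 × 7.27×10^-5) = 4.49×10^8 J/(m²·K).
D = C / (ρ c_p) = 4.49×10^8 / (1020 × 3960) = 111 m.

110 m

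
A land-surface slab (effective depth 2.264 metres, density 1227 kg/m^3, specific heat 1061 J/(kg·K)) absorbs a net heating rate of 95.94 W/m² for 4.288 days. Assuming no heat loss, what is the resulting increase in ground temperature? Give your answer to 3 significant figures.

12.1 K

Areal heat capacity C = ρ c_p D = 1227 × 1061 × 2.264 = 2.95×10^6 J/(m^2 K).
Net heat input Q = F Δt = 95.94 × (4.288 days × 86400 s/day) = 3.55×10^7 J/m².
ΔT = Q / C = 3.55×10^7 / 2.95×10^6 = 12.1 K.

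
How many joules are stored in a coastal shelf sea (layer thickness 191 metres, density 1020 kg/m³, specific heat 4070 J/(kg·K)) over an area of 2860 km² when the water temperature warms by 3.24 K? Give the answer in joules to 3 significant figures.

7.35×10^18 J

Areal heat capacity C = ρ c_p D = 1020 × 4070 × 191 = 7.93×10^8 J/(m²·K).
Heat per unit area: q = C ΔT = 7.93×10^8 × 3.24 = 2.57×10^9 J/m².
Total heat: Q = q × A = 2.57×10^9 × (2860 × 10⁶ m²) = 7.35×10^18 J.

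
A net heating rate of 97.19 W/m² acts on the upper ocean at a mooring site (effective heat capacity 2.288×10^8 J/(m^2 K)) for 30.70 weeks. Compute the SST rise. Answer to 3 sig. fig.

Areal heat capacity C = 2.288×10^8 J/(m^2 K) (given).
Net heat input Q = F Δt = 97.19 × (30.70 weeks × 6.048×10^5 s/week) = 1.80×10^9 J/m².
ΔT = Q / C = 1.80×10^9 / 2.29×10^8 = 7.89 K.

7.89 K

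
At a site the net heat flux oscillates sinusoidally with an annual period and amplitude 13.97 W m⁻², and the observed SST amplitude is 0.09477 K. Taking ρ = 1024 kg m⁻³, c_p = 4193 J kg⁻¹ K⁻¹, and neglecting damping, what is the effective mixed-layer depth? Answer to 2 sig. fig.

170 m

ω = 2π / 3.15×10^7 s = 1.99×10^-7 s⁻¹.
Required C = F₀ / (A ω) = 13.97 / (0.09477 × 1.99×10^-7) = 7.40×10^8 J/(m²·K).
D = C / (ρ c_p) = 7.40×10^8 / (1024 × 4193) = 172 m.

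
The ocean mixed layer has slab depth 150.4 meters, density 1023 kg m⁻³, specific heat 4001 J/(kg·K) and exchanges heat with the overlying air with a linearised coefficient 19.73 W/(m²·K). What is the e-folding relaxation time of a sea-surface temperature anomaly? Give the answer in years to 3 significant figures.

Areal heat capacity C = ρ c_p D = 1023 × 4001 × 150.4 = 6.16×10^8 J m⁻² K⁻¹.
Relaxation time τ = C / λ = 6.16×10^8 / 19.73 = 3.12×10^7 s.
In years: 3.12×10^7 s / (3.156×10^7 s/year) = 0.989 years.

0.989 years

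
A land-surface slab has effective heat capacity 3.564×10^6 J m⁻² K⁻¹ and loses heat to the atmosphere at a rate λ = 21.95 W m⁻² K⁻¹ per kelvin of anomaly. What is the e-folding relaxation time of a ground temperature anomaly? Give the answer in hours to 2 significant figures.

45 hours

Areal heat capacity C = 3.564×10^6 J m⁻² K⁻¹ (given).
Relaxation time τ = C / λ = 3.56×10^6 / 21.95 = 1.62×10^5 s.
In hours: 1.62×10^5 s / (3600 s/hour) = 45.1 hours.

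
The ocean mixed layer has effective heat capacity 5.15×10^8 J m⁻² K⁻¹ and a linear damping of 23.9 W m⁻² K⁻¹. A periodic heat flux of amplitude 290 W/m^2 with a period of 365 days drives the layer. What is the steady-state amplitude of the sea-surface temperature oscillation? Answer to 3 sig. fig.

Areal heat capacity C = 5.15×10^8 J m⁻² K⁻¹ (given).
Angular frequency ω = 2π / T = 2π / 3.15×10^7 s = 1.99×10^-7 s⁻¹.
√((Cω)² + λ²) = √((103)² + 23.9²) = 105 W/(m²·K).
Amplitude A = F₀ / √((Cω)²+λ²) = 290 / 105 = 2.75 K.

2.75 K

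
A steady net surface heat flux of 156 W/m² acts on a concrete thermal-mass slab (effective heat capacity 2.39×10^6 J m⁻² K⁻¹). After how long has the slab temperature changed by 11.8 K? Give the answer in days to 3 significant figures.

2.09 days

Areal heat capacity C = 2.39×10^6 J m⁻² K⁻¹ (given).
Time required: Δt = C ΔT / F = 2.39×10^6 × 11.8 / 156 = 1.81×10^5 s.
In days: 1.81×10^5 s / (86400 s/day) = 2.09 days.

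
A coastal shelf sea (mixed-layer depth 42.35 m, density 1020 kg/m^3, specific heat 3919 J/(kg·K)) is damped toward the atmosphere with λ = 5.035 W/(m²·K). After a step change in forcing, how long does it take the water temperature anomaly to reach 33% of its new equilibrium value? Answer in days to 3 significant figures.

156 days

Areal heat capacity C = ρ c_p D = 1020 × 3919 × 42.35 = 1.69×10^8 J/(m²·K).
τ = C / λ = 1.69×10^8 / 5.035 = 3.36×10^7 s.
Fraction reached: 1 − e^(−t/τ) = 0.33 ⇒ t = −τ ln(1 − 0.33) = τ × 0.400.
t = 1.35×10^7 s = 156 days.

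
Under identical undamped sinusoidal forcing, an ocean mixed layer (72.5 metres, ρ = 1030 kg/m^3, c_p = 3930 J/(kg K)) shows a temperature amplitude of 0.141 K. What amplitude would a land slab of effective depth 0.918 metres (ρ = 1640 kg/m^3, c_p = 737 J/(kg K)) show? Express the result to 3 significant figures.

37.3 K

C_ocean = 2.93×10^8 J/(m²·K); C_land = 1.11×10^6 J/(m²·K).
A ∝ 1/C ⇒ A_land = A_ocean × C_ocean/C_land = 0.141 × 264 = 37.3 K.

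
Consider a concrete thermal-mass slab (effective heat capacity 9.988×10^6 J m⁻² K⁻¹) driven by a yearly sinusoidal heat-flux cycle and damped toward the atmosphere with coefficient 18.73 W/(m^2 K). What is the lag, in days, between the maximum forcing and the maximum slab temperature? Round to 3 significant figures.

6.15 days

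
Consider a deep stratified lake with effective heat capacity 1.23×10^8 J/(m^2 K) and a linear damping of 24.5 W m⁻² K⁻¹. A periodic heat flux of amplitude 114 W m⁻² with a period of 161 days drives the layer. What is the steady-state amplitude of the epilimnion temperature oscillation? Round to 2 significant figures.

1.9 K

Areal heat capacity C = 1.23×10^8 J/(m^2 K) (given).
Angular frequency ω = 2π / T = 2π / 1.39×10^7 s = 4.52×10^-7 s⁻¹.
√((Cω)² + λ²) = √((55.6)² + 24.5²) = 60.7 W/(m²·K).
Amplitude A = F₀ / √((Cω)²+λ²) = 114 / 60.7 = 1.88 K.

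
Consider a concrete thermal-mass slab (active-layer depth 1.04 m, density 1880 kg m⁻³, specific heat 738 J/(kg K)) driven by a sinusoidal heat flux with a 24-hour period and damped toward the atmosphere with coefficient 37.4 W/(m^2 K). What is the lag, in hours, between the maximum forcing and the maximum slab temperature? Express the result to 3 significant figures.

4.69 hours

Areal heat capacity C = ρ c_p D = 1880 × 738 × 1.04 = 1.44×10^6 J/(m²·K).
ω = 2π / 86400 s = 7.27×10^-5 s⁻¹.
Phase lag φ = arctan(Cω/λ) = arctan(105/37.4) = 1.23 rad.
Time lag = φ / ω = 1.23 / 7.27×10^-5 = 16900 s = 4.69 hours.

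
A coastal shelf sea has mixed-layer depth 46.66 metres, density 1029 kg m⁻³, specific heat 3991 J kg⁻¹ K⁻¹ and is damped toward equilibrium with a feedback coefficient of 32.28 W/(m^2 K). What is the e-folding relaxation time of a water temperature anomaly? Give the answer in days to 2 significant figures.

69 days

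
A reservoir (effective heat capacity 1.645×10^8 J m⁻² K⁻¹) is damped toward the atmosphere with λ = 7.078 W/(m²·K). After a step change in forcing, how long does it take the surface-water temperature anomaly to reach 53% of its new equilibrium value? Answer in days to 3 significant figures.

203 days

Areal heat capacity C = 1.645×10^8 J m⁻² K⁻¹ (given).
τ = C / λ = 1.64×10^8 / 7.078 = 2.32×10^7 s.
Fraction reached: 1 − e^(−t/τ) = 0.53 ⇒ t = −τ ln(1 − 0.53) = τ × 0.755.
t = 1.75×10^7 s = 203 days.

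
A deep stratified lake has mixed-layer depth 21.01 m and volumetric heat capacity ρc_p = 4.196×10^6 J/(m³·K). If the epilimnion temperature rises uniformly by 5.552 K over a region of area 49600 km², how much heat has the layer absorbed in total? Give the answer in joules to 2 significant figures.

2.4×10^19 J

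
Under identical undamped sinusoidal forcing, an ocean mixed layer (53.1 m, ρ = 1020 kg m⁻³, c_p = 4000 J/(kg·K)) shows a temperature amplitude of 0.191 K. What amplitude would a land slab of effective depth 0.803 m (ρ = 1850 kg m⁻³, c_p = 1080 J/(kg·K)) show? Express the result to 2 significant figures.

26 K

C_ocean = 2.17×10^8 J/(m²·K); C_land = 1.60×10^6 J/(m²·K).
A ∝ 1/C ⇒ A_land = A_ocean × C_ocean/C_land = 0.191 × 135 = 25.8 K.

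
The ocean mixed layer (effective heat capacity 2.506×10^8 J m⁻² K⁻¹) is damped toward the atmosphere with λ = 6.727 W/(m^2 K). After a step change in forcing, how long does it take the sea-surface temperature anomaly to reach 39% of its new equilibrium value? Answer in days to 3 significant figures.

213 days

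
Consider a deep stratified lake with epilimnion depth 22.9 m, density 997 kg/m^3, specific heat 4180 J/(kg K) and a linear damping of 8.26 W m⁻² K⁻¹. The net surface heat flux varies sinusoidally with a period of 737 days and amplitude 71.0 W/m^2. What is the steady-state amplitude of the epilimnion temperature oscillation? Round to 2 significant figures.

Areal heat capacity C = ρ c_p D = 997 × 4180 × 22.9 = 9.54×10^7 J/(m²·K).
Angular frequency ω = 2π / T = 2π / 6.37×10^7 s = 9.87×10^-8 s⁻¹.
√((Cω)² + λ²) = √((9.42)² + 8.26²) = 12.5 W/(m²·K).
Amplitude A = F₀ / √((Cω)²+λ²) = 71.0 / 12.5 = 5.67 K.

5.7 K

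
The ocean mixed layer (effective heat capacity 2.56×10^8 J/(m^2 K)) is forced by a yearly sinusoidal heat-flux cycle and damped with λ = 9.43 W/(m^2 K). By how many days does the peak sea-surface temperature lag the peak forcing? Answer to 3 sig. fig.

80.6 days

Areal heat capacity C = 2.56×10^8 J/(m^2 K) (given).
ω = 2π / 3.15×10^7 s = 1.99×10^-7 s⁻¹.
Phase lag φ = arctan(Cω/λ) = arctan(51.0/9.43) = 1.39 rad.
Time lag = φ / ω = 1.39 / 1.99×10^-7 = 6.97×10^6 s = 80.6 days.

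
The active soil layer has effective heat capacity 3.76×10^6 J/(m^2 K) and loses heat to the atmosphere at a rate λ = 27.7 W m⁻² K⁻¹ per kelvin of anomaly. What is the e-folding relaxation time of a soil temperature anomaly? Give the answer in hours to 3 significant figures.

Areal heat capacity C = 3.76×10^6 J/(m^2 K) (given).
Relaxation time τ = C / λ = 3.76×10^6 / 27.7 = 1.36×10^5 s.
In hours: 1.36×10^5 s / (3600 s/hour) = 37.7 hours.

37.7 hours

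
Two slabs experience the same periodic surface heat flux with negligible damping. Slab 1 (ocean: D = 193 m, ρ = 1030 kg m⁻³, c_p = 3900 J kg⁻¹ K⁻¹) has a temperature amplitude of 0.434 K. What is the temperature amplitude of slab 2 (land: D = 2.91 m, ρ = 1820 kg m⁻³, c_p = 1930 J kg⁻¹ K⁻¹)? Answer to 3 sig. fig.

C_ocean = 7.75×10^8 J/(m²·K); C_land = 1.02×10^7 J/(m²·K).
A ∝ 1/C ⇒ A_land = A_ocean × C_ocean/C_land = 0.434 × 75.8 = 32.9 K.

32.9 K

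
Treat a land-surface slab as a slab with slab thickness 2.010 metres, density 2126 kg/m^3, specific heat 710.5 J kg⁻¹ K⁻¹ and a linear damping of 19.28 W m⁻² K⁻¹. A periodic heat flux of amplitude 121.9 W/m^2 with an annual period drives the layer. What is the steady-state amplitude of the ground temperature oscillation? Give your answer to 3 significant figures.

Areal heat capacity C = ρ c_p D = 2126 × 710.5 × 2.010 = 3.04×10^6 J/(m^2 K).
Angular frequency ω = 2π / T = 2π / 3.15×10^7 s = 1.99×10^-7 s⁻¹.
√((Cω)² + λ²) = √((0.605)² + 19.28²) = 19.3 W/(m²·K).
Amplitude A = F₀ / √((Cω)²+λ²) = 121.9 / 19.3 = 6.32 K.

6.32 K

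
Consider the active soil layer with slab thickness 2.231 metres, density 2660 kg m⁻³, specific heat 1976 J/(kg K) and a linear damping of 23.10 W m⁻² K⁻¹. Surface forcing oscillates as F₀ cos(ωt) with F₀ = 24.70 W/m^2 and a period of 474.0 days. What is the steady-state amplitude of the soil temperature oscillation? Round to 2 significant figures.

Areal heat capacity C = ρ c_p D = 2660 × 1976 × 2.231 = 1.17×10^7 J m⁻² K⁻¹.
Angular frequency ω = 2π / T = 2π / 4.10×10^7 s = 1.53×10^-7 s⁻¹.
√((Cω)² + λ²) = √((1.80)² + 23.10²) = 23.2 W/(m²·K).
Amplitude A = F₀ / √((Cω)²+λ²) = 24.70 / 23.2 = 1.07 K.

1.1 K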